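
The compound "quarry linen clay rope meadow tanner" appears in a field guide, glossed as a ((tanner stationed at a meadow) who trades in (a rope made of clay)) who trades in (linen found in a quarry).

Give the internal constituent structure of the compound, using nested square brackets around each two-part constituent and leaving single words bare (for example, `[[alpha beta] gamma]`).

[[quarry linen] [[clay rope] [meadow tanner]]]

Whole compound: head "tanner" (specifically "clay rope meadow tanner"), modifier "quarry linen".
Within "quarry linen", the head is "linen" and the modifier is "quarry".
Within "clay rope meadow tanner", the head is "tanner" (specifically "meadow tanner") and the modifier is "clay rope".
Within "clay rope", the head is "rope" and the modifier is "clay".
Within "meadow tanner", the head is "tanner" and the modifier is "meadow".
Assembled: [[quarry linen] [[clay rope] [meadow tanner]]].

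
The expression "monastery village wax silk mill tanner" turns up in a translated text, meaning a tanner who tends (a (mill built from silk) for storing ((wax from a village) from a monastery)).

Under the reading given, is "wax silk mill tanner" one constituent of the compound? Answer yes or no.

no

The top-level split is [monastery village wax silk mill] [tanner]; the full structure is [[[monastery [village wax]] [silk mill]] tanner].
"wax silk mill tanner" straddles a constituent boundary, so it is not a single unit.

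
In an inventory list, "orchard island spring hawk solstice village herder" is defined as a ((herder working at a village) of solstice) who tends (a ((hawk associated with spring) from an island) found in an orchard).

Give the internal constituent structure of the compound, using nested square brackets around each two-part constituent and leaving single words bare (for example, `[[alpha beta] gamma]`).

[[orchard [island [spring hawk]]] [solstice [village herder]]]

Whole compound: head "herder" (specifically "solstice village herder"), modifier "orchard island spring hawk".
Within "orchard island spring hawk", the head is "hawk" (specifically "island spring hawk") and the modifier is "orchard".
Within "island spring hawk", the head is "hawk" (specifically "spring hawk") and the modifier is "island".
Within "spring hawk", the head is "hawk" and the modifier is "spring".
Within "solstice village herder", the head is "herder" (specifically "village herder") and the modifier is "solstice".
Within "village herder", the head is "herder" and the modifier is "village".
So the structure is [[orchard [island [spring hawk]]] [solstice [village herder]]].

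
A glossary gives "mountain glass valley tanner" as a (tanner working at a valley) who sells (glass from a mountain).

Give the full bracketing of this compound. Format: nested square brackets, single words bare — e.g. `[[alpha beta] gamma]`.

[[mountain glass] [valley tanner]]

The outermost head in the paraphrase is "tanner" (specifically "valley tanner"), modified by "mountain glass".
Within "mountain glass", the head is "glass" and the modifier is "mountain".
Within "valley tanner", the head is "tanner" and the modifier is "valley".
Assembled: [[mountain glass] [valley tanner]].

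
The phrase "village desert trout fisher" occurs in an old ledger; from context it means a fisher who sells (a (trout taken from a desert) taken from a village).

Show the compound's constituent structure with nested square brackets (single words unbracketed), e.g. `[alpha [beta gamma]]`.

Whole compound: head "fisher", modifier "village desert trout".
Inside "village desert trout": head "trout" (specifically "desert trout"), modifier "village".
Inside "desert trout": head "trout", modifier "desert".
Putting it together: [[village [desert trout]] fisher].

[[village [desert trout]] fisher]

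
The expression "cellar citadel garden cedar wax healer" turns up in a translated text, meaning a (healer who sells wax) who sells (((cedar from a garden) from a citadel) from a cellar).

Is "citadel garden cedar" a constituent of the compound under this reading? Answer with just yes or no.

The paraphrase groups the words so that "citadel garden cedar" is one unit: it corresponds to a single parenthesized sub-phrase.
The full structure is [[cellar [citadel [garden cedar]]] [wax healer]], in which [citadel garden cedar] is a constituent.

yes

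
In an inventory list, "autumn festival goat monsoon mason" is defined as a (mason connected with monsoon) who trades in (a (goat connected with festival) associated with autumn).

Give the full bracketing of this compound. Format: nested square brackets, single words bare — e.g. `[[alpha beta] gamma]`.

At the top level: head "mason" (specifically "monsoon mason"); modifier "autumn festival goat".
Within "autumn festival goat", the head is "goat" (specifically "festival goat") and the modifier is "autumn".
Within "festival goat", the head is "goat" and the modifier is "festival".
Within "monsoon mason", the head is "mason" and the modifier is "monsoon".
So the structure is [[autumn [festival goat]] [monsoon mason]].

[[autumn [festival goat]] [monsoon mason]]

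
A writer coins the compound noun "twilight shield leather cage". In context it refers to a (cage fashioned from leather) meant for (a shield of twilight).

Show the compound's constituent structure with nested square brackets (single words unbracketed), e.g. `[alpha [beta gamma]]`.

The outermost head in the paraphrase is "cage" (specifically "leather cage"), modified by "twilight shield".
Within "twilight shield", the head is "shield" and the modifier is "twilight".
Within "leather cage", the head is "cage" and the modifier is "leather".
Putting it together: [[twilight shield] [leather cage]].

[[twilight shield] [leather cage]]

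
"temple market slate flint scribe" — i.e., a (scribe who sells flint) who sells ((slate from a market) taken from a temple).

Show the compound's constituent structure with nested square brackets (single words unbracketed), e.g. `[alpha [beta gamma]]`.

The outermost head in the paraphrase is "scribe" (specifically "flint scribe"), modified by "temple market slate".
Within "temple market slate", the head is "slate" (specifically "market slate") and the modifier is "temple".
Within "market slate", the head is "slate" and the modifier is "market".
Within "flint scribe", the head is "scribe" and the modifier is "flint".
So the structure is [[temple [market slate]] [flint scribe]].

[[temple [market slate]] [flint scribe]]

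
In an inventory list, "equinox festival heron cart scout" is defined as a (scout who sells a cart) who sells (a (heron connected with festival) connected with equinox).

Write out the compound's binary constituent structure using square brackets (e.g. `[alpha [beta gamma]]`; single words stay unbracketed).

[[equinox [festival heron]] [cart scout]]

The outermost head in the paraphrase is "scout" (specifically "cart scout"), modified by "equinox festival heron".
"equinox festival heron" → head "heron" (specifically "festival heron"), modifier "equinox".
"festival heron" → head "heron", modifier "festival".
"cart scout" → head "scout", modifier "cart".
So the structure is [[equinox [festival heron]] [cart scout]].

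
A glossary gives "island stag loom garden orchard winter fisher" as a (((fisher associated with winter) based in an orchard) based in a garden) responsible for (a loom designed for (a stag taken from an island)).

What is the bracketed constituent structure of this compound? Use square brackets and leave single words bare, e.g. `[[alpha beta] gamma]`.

[[[island stag] loom] [garden [orchard [winter fisher]]]]

Overall it is a kind of fisher (specifically "garden orchard winter fisher"); the modifier is "island stag loom".
Inside "island stag loom": head "loom", modifier "island stag".
Inside "island stag": head "stag", modifier "island".
Inside "garden orchard winter fisher": head "fisher" (specifically "orchard winter fisher"), modifier "garden".
Inside "orchard winter fisher": head "fisher" (specifically "winter fisher"), modifier "orchard".
Inside "winter fisher": head "fisher", modifier "winter".
So the structure is [[[island stag] loom] [garden [orchard [winter fisher]]]].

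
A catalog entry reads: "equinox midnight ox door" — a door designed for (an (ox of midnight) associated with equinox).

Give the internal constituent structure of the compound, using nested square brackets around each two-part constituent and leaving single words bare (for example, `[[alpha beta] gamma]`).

[[equinox [midnight ox]] door]

Whole compound: head "door", modifier "equinox midnight ox".
Inside "equinox midnight ox": head "ox" (specifically "midnight ox"), modifier "equinox".
Inside "midnight ox": head "ox", modifier "midnight".
Assembled: [[equinox [midnight ox]] door].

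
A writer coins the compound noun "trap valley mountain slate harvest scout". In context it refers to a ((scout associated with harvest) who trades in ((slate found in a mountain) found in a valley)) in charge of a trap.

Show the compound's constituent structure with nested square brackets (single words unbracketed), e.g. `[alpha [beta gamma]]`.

At the top level: head "scout" (specifically "valley mountain slate harvest scout"); modifier "trap".
"valley mountain slate harvest scout" → head "scout" (specifically "harvest scout"), modifier "valley mountain slate".
"valley mountain slate" → head "slate" (specifically "mountain slate"), modifier "valley".
"mountain slate" → head "slate", modifier "mountain".
"harvest scout" → head "scout", modifier "harvest".
So the structure is [trap [[valley [mountain slate]] [harvest scout]]].

[trap [[valley [mountain slate]] [harvest scout]]]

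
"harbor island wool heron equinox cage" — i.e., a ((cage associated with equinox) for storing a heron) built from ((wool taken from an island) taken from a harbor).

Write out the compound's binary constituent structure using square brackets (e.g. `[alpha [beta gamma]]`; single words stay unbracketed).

[[harbor [island wool]] [heron [equinox cage]]]

Overall it is a kind of cage (specifically "heron equinox cage"); the modifier is "harbor island wool".
"harbor island wool" → head "wool" (specifically "island wool"), modifier "harbor".
"island wool" → head "wool", modifier "island".
"heron equinox cage" → head "cage" (specifically "equinox cage"), modifier "heron".
"equinox cage" → head "cage", modifier "equinox".
So the structure is [[harbor [island wool]] [heron [equinox cage]]].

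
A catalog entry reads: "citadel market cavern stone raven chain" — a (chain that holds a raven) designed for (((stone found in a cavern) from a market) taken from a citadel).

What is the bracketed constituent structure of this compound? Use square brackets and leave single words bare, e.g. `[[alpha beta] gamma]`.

[[citadel [market [cavern stone]]] [raven chain]]

Overall it is a kind of chain (specifically "raven chain"); the modifier is "citadel market cavern stone".
Inside "citadel market cavern stone": head "stone" (specifically "market cavern stone"), modifier "citadel".
Inside "market cavern stone": head "stone" (specifically "cavern stone"), modifier "market".
Inside "cavern stone": head "stone", modifier "cavern".
Inside "raven chain": head "chain", modifier "raven".
Putting it together: [[citadel [market [cavern stone]]] [raven chain]].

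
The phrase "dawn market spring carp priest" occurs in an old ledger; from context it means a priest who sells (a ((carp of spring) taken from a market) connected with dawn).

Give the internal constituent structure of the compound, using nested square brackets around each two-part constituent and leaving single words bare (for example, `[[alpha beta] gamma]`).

[[dawn [market [spring carp]]] priest]

Whole compound: head "priest", modifier "dawn market spring carp".
Within "dawn market spring carp", the head is "carp" (specifically "market spring carp") and the modifier is "dawn".
Within "market spring carp", the head is "carp" (specifically "spring carp") and the modifier is "market".
Within "spring carp", the head is "carp" and the modifier is "spring".
Assembled: [[dawn [market [spring carp]]] priest].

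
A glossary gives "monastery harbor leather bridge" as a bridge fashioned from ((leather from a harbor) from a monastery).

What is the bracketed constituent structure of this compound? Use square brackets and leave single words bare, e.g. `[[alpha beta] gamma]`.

[[monastery [harbor leather]] bridge]

Overall it is a kind of bridge; the modifier is "monastery harbor leather".
"monastery harbor leather" → head "leather" (specifically "harbor leather"), modifier "monastery".
"harbor leather" → head "leather", modifier "harbor".
Putting it together: [[monastery [harbor leather]] bridge].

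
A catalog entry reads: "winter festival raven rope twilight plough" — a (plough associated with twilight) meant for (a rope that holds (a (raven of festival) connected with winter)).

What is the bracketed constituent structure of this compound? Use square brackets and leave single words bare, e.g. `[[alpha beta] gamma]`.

[[[winter [festival raven]] rope] [twilight plough]]

Overall it is a kind of plough (specifically "twilight plough"); the modifier is "winter festival raven rope".
Inside "winter festival raven rope": head "rope", modifier "winter festival raven".
Inside "winter festival raven": head "raven" (specifically "festival raven"), modifier "winter".
Inside "festival raven": head "raven", modifier "festival".
Inside "twilight plough": head "plough", modifier "twilight".
So the structure is [[[winter [festival raven]] rope] [twilight plough]].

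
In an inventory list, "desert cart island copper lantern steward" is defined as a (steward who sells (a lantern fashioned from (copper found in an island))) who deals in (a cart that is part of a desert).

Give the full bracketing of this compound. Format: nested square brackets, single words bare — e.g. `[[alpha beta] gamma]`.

[[desert cart] [[[island copper] lantern] steward]]

Whole compound: head "steward" (specifically "island copper lantern steward"), modifier "desert cart".
Inside "desert cart": head "cart", modifier "desert".
Inside "island copper lantern steward": head "steward", modifier "island copper lantern".
Inside "island copper lantern": head "lantern", modifier "island copper".
Inside "island copper": head "copper", modifier "island".
So the structure is [[desert cart] [[[island copper] lantern] steward]].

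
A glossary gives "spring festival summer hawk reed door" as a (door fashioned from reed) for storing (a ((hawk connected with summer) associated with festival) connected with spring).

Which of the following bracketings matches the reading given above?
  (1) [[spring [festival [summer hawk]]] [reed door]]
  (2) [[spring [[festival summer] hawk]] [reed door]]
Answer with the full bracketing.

The paraphrase's head is the "door" part ("reed door"); its modifier is "spring festival summer hawk".
That top-level split, carried through the inner groups, gives [[spring [festival [summer hawk]]] [reed door]].

[[spring [festival [summer hawk]]] [reed door]]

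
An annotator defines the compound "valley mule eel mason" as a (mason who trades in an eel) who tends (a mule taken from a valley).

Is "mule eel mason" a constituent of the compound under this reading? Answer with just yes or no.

no

The top-level split is [valley mule] [eel mason]; the full structure is [[valley mule] [eel mason]].
"mule eel mason" straddles a constituent boundary, so it is not a single unit.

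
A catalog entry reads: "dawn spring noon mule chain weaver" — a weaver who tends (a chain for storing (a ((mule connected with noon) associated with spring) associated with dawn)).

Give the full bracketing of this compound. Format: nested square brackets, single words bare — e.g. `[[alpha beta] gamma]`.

[[[dawn [spring [noon mule]]] chain] weaver]

At the top level: head "weaver"; modifier "dawn spring noon mule chain".
"dawn spring noon mule chain" → head "chain", modifier "dawn spring noon mule".
"dawn spring noon mule" → head "mule" (specifically "spring noon mule"), modifier "dawn".
"spring noon mule" → head "mule" (specifically "noon mule"), modifier "spring".
"noon mule" → head "mule", modifier "noon".
Putting it together: [[[dawn [spring [noon mule]]] chain] weaver].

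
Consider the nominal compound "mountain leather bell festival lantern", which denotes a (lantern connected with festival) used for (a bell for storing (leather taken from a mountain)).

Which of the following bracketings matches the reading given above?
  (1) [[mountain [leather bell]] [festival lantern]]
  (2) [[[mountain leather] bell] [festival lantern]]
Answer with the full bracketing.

[[[mountain leather] bell] [festival lantern]]

The paraphrase's head is the "lantern" part ("festival lantern"); its modifier is "mountain leather bell".
That top-level split, carried through the inner groups, gives [[[mountain leather] bell] [festival lantern]].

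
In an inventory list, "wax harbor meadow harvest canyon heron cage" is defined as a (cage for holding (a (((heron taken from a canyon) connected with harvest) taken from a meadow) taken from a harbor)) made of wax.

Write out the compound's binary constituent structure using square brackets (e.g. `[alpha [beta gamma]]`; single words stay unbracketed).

At the top level: head "cage" (specifically "harbor meadow harvest canyon heron cage"); modifier "wax".
"harbor meadow harvest canyon heron cage" → head "cage", modifier "harbor meadow harvest canyon heron".
"harbor meadow harvest canyon heron" → head "heron" (specifically "meadow harvest canyon heron"), modifier "harbor".
"meadow harvest canyon heron" → head "heron" (specifically "harvest canyon heron"), modifier "meadow".
"harvest canyon heron" → head "heron" (specifically "canyon heron"), modifier "harvest".
"canyon heron" → head "heron", modifier "canyon".
So the structure is [wax [[harbor [meadow [harvest [canyon heron]]]] cage]].

[wax [[harbor [meadow [harvest [canyon heron]]]] cage]]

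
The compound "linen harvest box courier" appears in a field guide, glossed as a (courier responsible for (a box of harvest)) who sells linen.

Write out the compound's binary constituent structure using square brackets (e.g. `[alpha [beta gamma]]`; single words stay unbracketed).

[linen [[harvest box] courier]]

Overall it is a kind of courier (specifically "harvest box courier"); the modifier is "linen".
Within "harvest box courier", the head is "courier" and the modifier is "harvest box".
Within "harvest box", the head is "box" and the modifier is "harvest".
So the structure is [linen [[harvest box] courier]].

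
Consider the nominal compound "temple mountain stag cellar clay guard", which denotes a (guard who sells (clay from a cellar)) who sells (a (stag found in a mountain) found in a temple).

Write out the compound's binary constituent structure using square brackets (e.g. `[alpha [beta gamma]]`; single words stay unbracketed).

At the top level: head "guard" (specifically "cellar clay guard"); modifier "temple mountain stag".
Inside "temple mountain stag": head "stag" (specifically "mountain stag"), modifier "temple".
Inside "mountain stag": head "stag", modifier "mountain".
Inside "cellar clay guard": head "guard", modifier "cellar clay".
Inside "cellar clay": head "clay", modifier "cellar".
Putting it together: [[temple [mountain stag]] [[cellar clay] guard]].

[[temple [mountain stag]] [[cellar clay] guard]]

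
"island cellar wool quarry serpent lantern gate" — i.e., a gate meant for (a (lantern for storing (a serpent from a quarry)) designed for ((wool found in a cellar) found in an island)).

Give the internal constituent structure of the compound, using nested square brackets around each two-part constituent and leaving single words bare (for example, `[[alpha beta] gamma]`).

[[[island [cellar wool]] [[quarry serpent] lantern]] gate]

At the top level: head "gate"; modifier "island cellar wool quarry serpent lantern".
Within "island cellar wool quarry serpent lantern", the head is "lantern" (specifically "quarry serpent lantern") and the modifier is "island cellar wool".
Within "island cellar wool", the head is "wool" (specifically "cellar wool") and the modifier is "island".
Within "cellar wool", the head is "wool" and the modifier is "cellar".
Within "quarry serpent lantern", the head is "lantern" and the modifier is "quarry serpent".
Within "quarry serpent", the head is "serpent" and the modifier is "quarry".
Putting it together: [[[island [cellar wool]] [[quarry serpent] lantern]] gate].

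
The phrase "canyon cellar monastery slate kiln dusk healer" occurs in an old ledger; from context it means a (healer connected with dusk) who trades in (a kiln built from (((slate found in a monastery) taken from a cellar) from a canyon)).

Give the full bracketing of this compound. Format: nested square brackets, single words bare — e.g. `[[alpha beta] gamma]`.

[[[canyon [cellar [monastery slate]]] kiln] [dusk healer]]

The outermost head in the paraphrase is "healer" (specifically "dusk healer"), modified by "canyon cellar monastery slate kiln".
Inside "canyon cellar monastery slate kiln": head "kiln", modifier "canyon cellar monastery slate".
Inside "canyon cellar monastery slate": head "slate" (specifically "cellar monastery slate"), modifier "canyon".
Inside "cellar monastery slate": head "slate" (specifically "monastery slate"), modifier "cellar".
Inside "monastery slate": head "slate", modifier "monastery".
Inside "dusk healer": head "healer", modifier "dusk".
Assembled: [[[canyon [cellar [monastery slate]]] kiln] [dusk healer]].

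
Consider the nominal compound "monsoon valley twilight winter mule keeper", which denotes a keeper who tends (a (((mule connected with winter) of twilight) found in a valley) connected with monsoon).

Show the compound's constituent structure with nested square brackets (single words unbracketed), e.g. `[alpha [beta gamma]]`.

The outermost head in the paraphrase is "keeper", modified by "monsoon valley twilight winter mule".
Within "monsoon valley twilight winter mule", the head is "mule" (specifically "valley twilight winter mule") and the modifier is "monsoon".
Within "valley twilight winter mule", the head is "mule" (specifically "twilight winter mule") and the modifier is "valley".
Within "twilight winter mule", the head is "mule" (specifically "winter mule") and the modifier is "twilight".
Within "winter mule", the head is "mule" and the modifier is "winter".
Assembled: [[monsoon [valley [twilight [winter mule]]]] keeper].

[[monsoon [valley [twilight [winter mule]]]] keeper]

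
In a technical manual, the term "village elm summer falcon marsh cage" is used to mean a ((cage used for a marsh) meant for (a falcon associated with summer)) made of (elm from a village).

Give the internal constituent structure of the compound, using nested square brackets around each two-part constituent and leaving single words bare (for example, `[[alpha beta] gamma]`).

[[village elm] [[summer falcon] [marsh cage]]]

At the top level: head "cage" (specifically "summer falcon marsh cage"); modifier "village elm".
Inside "village elm": head "elm", modifier "village".
Inside "summer falcon marsh cage": head "cage" (specifically "marsh cage"), modifier "summer falcon".
Inside "summer falcon": head "falcon", modifier "summer".
Inside "marsh cage": head "cage", modifier "marsh".
Putting it together: [[village elm] [[summer falcon] [marsh cage]]].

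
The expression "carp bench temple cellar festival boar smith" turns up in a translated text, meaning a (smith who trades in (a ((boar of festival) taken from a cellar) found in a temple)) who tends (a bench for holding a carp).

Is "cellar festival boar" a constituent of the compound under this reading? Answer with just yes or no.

The paraphrase groups the words so that "cellar festival boar" is one unit: it corresponds to a single parenthesized sub-phrase.
The full structure is [[carp bench] [[temple [cellar [festival boar]]] smith]], in which [cellar festival boar] is a constituent.

yes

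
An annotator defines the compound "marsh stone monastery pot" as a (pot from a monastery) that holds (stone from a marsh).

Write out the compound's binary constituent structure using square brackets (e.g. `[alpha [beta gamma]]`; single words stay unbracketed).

[[marsh stone] [monastery pot]]

Whole compound: head "pot" (specifically "monastery pot"), modifier "marsh stone".
"marsh stone" → head "stone", modifier "marsh".
"monastery pot" → head "pot", modifier "monastery".
Putting it together: [[marsh stone] [monastery pot]].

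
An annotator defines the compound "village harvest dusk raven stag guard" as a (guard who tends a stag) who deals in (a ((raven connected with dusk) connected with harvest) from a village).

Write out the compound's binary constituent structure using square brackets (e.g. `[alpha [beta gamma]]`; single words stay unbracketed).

The outermost head in the paraphrase is "guard" (specifically "stag guard"), modified by "village harvest dusk raven".
"village harvest dusk raven" → head "raven" (specifically "harvest dusk raven"), modifier "village".
"harvest dusk raven" → head "raven" (specifically "dusk raven"), modifier "harvest".
"dusk raven" → head "raven", modifier "dusk".
"stag guard" → head "guard", modifier "stag".
Putting it together: [[village [harvest [dusk raven]]] [stag guard]].

[[village [harvest [dusk raven]]] [stag guard]]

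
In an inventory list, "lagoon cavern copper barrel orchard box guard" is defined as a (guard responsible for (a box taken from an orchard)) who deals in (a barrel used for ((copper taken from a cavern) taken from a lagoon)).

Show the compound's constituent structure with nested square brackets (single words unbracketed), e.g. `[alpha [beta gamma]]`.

Whole compound: head "guard" (specifically "orchard box guard"), modifier "lagoon cavern copper barrel".
Within "lagoon cavern copper barrel", the head is "barrel" and the modifier is "lagoon cavern copper".
Within "lagoon cavern copper", the head is "copper" (specifically "cavern copper") and the modifier is "lagoon".
Within "cavern copper", the head is "copper" and the modifier is "cavern".
Within "orchard box guard", the head is "guard" and the modifier is "orchard box".
Within "orchard box", the head is "box" and the modifier is "orchard".
Putting it together: [[[lagoon [cavern copper]] barrel] [[orchard box] guard]].

[[[lagoon [cavern copper]] barrel] [[orchard box] guard]]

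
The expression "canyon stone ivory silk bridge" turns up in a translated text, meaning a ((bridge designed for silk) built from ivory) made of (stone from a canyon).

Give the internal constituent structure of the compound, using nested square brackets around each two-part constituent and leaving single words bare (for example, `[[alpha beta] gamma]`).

[[canyon stone] [ivory [silk bridge]]]

At the top level: head "bridge" (specifically "ivory silk bridge"); modifier "canyon stone".
"canyon stone" → head "stone", modifier "canyon".
"ivory silk bridge" → head "bridge" (specifically "silk bridge"), modifier "ivory".
"silk bridge" → head "bridge", modifier "silk".
So the structure is [[canyon stone] [ivory [silk bridge]]].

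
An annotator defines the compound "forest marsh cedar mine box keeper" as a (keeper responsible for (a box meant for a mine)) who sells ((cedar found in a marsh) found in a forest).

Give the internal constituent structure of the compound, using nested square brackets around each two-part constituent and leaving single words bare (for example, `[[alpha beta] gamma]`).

At the top level: head "keeper" (specifically "mine box keeper"); modifier "forest marsh cedar".
Inside "forest marsh cedar": head "cedar" (specifically "marsh cedar"), modifier "forest".
Inside "marsh cedar": head "cedar", modifier "marsh".
Inside "mine box keeper": head "keeper", modifier "mine box".
Inside "mine box": head "box", modifier "mine".
Putting it together: [[forest [marsh cedar]] [[mine box] keeper]].

[[forest [marsh cedar]] [[mine box] keeper]]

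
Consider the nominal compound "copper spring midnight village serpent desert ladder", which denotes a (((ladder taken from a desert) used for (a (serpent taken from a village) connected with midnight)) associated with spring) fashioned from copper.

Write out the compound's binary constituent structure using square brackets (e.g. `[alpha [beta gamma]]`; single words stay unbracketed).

At the top level: head "ladder" (specifically "spring midnight village serpent desert ladder"); modifier "copper".
Inside "spring midnight village serpent desert ladder": head "ladder" (specifically "midnight village serpent desert ladder"), modifier "spring".
Inside "midnight village serpent desert ladder": head "ladder" (specifically "desert ladder"), modifier "midnight village serpent".
Inside "midnight village serpent": head "serpent" (specifically "village serpent"), modifier "midnight".
Inside "village serpent": head "serpent", modifier "village".
Inside "desert ladder": head "ladder", modifier "desert".
Assembled: [copper [spring [[midnight [village serpent]] [desert ladder]]]].

[copper [spring [[midnight [village serpent]] [desert ladder]]]]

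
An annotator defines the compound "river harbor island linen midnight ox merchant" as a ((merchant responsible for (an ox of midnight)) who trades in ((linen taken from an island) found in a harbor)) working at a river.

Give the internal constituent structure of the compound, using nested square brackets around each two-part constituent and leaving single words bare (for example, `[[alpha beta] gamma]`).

[river [[harbor [island linen]] [[midnight ox] merchant]]]

Whole compound: head "merchant" (specifically "harbor island linen midnight ox merchant"), modifier "river".
Inside "harbor island linen midnight ox merchant": head "merchant" (specifically "midnight ox merchant"), modifier "harbor island linen".
Inside "harbor island linen": head "linen" (specifically "island linen"), modifier "harbor".
Inside "island linen": head "linen", modifier "island".
Inside "midnight ox merchant": head "merchant", modifier "midnight ox".
Inside "midnight ox": head "ox", modifier "midnight".
Assembled: [river [[harbor [island linen]] [[midnight ox] merchant]]].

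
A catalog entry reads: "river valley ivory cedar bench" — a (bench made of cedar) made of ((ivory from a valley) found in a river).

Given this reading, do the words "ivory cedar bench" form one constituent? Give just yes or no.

no

The top-level split is [river valley ivory] [cedar bench]; the full structure is [[river [valley ivory]] [cedar bench]].
"ivory cedar bench" straddles a constituent boundary, so it is not a single unit.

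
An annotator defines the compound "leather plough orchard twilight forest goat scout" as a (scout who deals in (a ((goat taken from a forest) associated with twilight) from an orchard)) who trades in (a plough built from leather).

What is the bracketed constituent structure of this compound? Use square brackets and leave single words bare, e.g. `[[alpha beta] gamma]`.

The outermost head in the paraphrase is "scout" (specifically "orchard twilight forest goat scout"), modified by "leather plough".
Inside "leather plough": head "plough", modifier "leather".
Inside "orchard twilight forest goat scout": head "scout", modifier "orchard twilight forest goat".
Inside "orchard twilight forest goat": head "goat" (specifically "twilight forest goat"), modifier "orchard".
Inside "twilight forest goat": head "goat" (specifically "forest goat"), modifier "twilight".
Inside "forest goat": head "goat", modifier "forest".
Assembled: [[leather plough] [[orchard [twilight [forest goat]]] scout]].

[[leather plough] [[orchard [twilight [forest goat]]] scout]]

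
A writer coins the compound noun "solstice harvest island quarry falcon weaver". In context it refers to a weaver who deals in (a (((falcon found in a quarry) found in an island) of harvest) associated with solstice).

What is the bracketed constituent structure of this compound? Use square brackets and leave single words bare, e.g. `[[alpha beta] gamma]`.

The outermost head in the paraphrase is "weaver", modified by "solstice harvest island quarry falcon".
Inside "solstice harvest island quarry falcon": head "falcon" (specifically "harvest island quarry falcon"), modifier "solstice".
Inside "harvest island quarry falcon": head "falcon" (specifically "island quarry falcon"), modifier "harvest".
Inside "island quarry falcon": head "falcon" (specifically "quarry falcon"), modifier "island".
Inside "quarry falcon": head "falcon", modifier "quarry".
Putting it together: [[solstice [harvest [island [quarry falcon]]]] weaver].

[[solstice [harvest [island [quarry falcon]]]] weaver]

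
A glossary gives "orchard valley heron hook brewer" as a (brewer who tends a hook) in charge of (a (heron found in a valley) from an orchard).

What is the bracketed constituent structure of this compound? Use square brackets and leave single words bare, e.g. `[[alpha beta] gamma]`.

Overall it is a kind of brewer (specifically "hook brewer"); the modifier is "orchard valley heron".
Inside "orchard valley heron": head "heron" (specifically "valley heron"), modifier "orchard".
Inside "valley heron": head "heron", modifier "valley".
Inside "hook brewer": head "brewer", modifier "hook".
Putting it together: [[orchard [valley heron]] [hook brewer]].

[[orchard [valley heron]] [hook brewer]]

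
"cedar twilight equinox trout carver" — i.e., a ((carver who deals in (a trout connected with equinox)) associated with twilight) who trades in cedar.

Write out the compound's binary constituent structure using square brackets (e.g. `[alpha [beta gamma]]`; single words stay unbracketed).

[cedar [twilight [[equinox trout] carver]]]

The outermost head in the paraphrase is "carver" (specifically "twilight equinox trout carver"), modified by "cedar".
Inside "twilight equinox trout carver": head "carver" (specifically "equinox trout carver"), modifier "twilight".
Inside "equinox trout carver": head "carver", modifier "equinox trout".
Inside "equinox trout": head "trout", modifier "equinox".
So the structure is [cedar [twilight [[equinox trout] carver]]].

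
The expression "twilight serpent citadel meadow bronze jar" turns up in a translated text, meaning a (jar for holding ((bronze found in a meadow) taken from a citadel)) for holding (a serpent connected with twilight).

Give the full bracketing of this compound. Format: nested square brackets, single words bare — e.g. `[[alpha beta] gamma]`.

Whole compound: head "jar" (specifically "citadel meadow bronze jar"), modifier "twilight serpent".
"twilight serpent" → head "serpent", modifier "twilight".
"citadel meadow bronze jar" → head "jar", modifier "citadel meadow bronze".
"citadel meadow bronze" → head "bronze" (specifically "meadow bronze"), modifier "citadel".
"meadow bronze" → head "bronze", modifier "meadow".
So the structure is [[twilight serpent] [[citadel [meadow bronze]] jar]].

[[twilight serpent] [[citadel [meadow bronze]] jar]]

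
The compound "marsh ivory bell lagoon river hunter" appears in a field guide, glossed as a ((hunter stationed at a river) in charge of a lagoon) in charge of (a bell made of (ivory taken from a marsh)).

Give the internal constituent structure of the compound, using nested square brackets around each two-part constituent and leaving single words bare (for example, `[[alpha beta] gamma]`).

[[[marsh ivory] bell] [lagoon [river hunter]]]

Whole compound: head "hunter" (specifically "lagoon river hunter"), modifier "marsh ivory bell".
Inside "marsh ivory bell": head "bell", modifier "marsh ivory".
Inside "marsh ivory": head "ivory", modifier "marsh".
Inside "lagoon river hunter": head "hunter" (specifically "river hunter"), modifier "lagoon".
Inside "river hunter": head "hunter", modifier "river".
So the structure is [[[marsh ivory] bell] [lagoon [river hunter]]].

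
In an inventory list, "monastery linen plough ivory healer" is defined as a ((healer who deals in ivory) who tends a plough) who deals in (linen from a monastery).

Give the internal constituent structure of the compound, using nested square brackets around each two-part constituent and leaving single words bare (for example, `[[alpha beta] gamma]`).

[[monastery linen] [plough [ivory healer]]]

Overall it is a kind of healer (specifically "plough ivory healer"); the modifier is "monastery linen".
Within "monastery linen", the head is "linen" and the modifier is "monastery".
Within "plough ivory healer", the head is "healer" (specifically "ivory healer") and the modifier is "plough".
Within "ivory healer", the head is "healer" and the modifier is "ivory".
Assembled: [[monastery linen] [plough [ivory healer]]].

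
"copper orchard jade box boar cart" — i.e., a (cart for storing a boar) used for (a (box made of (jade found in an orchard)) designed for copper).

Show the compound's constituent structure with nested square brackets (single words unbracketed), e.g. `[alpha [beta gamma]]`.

[[copper [[orchard jade] box]] [boar cart]]

At the top level: head "cart" (specifically "boar cart"); modifier "copper orchard jade box".
"copper orchard jade box" → head "box" (specifically "orchard jade box"), modifier "copper".
"orchard jade box" → head "box", modifier "orchard jade".
"orchard jade" → head "jade", modifier "orchard".
"boar cart" → head "cart", modifier "boar".
Putting it together: [[copper [[orchard jade] box]] [boar cart]].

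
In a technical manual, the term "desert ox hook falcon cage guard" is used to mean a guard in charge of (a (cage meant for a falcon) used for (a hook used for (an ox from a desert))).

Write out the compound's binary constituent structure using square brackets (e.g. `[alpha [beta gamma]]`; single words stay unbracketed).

[[[[desert ox] hook] [falcon cage]] guard]

Whole compound: head "guard", modifier "desert ox hook falcon cage".
Inside "desert ox hook falcon cage": head "cage" (specifically "falcon cage"), modifier "desert ox hook".
Inside "desert ox hook": head "hook", modifier "desert ox".
Inside "desert ox": head "ox", modifier "desert".
Inside "falcon cage": head "cage", modifier "falcon".
Putting it together: [[[[desert ox] hook] [falcon cage]] guard].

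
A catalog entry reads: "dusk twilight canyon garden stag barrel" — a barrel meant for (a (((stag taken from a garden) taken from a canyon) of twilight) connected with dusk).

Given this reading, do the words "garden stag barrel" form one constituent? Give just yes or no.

no

The top-level split is [dusk twilight canyon garden stag] [barrel]; the full structure is [[dusk [twilight [canyon [garden stag]]]] barrel].
"garden stag barrel" straddles a constituent boundary, so it is not a single unit.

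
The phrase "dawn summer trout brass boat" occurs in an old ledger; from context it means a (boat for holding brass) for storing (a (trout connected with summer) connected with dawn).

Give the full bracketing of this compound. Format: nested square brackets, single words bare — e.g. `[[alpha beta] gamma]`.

[[dawn [summer trout]] [brass boat]]

The outermost head in the paraphrase is "boat" (specifically "brass boat"), modified by "dawn summer trout".
Inside "dawn summer trout": head "trout" (specifically "summer trout"), modifier "dawn".
Inside "summer trout": head "trout", modifier "summer".
Inside "brass boat": head "boat", modifier "brass".
Assembled: [[dawn [summer trout]] [brass boat]].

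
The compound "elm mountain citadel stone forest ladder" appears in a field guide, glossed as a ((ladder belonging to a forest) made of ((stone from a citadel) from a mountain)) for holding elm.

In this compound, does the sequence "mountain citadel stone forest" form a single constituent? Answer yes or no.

no

The top-level split is [elm] [mountain citadel stone forest ladder]; the full structure is [elm [[mountain [citadel stone]] [forest ladder]]].
"mountain citadel stone forest" straddles a constituent boundary, so it is not a single unit.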